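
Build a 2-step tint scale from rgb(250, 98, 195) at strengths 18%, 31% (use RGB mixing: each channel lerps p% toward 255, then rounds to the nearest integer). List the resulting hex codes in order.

#FB7ECE, #FC93D6

18%: (250 + 0.9 = 250.9→251, 98 + 28.26 = 126.26→126, 195 + 10.8 = 205.8→206) → #FB7ECE
31%: (250 + 1.55 = 251.55→252, 98 + 48.67 = 146.67→147, 195 + 18.6 = 213.6→214) → #FC93D6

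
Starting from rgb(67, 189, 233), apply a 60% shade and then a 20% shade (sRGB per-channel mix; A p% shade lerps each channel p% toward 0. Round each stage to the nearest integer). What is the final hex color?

Lerp each channel 60% toward 0:
  R: 67 + 0.6×(0−67) = 67 − 40.2 = 26.8 → 27
  G: 189 − 113.4 = 75.6 → 76
  B: 233 + 0.6×(0−233) = 233 − 139.8 = 93.2 → 93
After the shade: rgb(27, 76, 93) = #1B4C5D.
A 20% shade moves each channel 20% toward 0:
  R: 27 + 0.2×(0−27) = 27 − 5.4 = 21.6 → 22
  G: 76 + 0.2×(0−76) = 76 − 15.2 = 60.8 → 61
  B: 93 + 0.2×(0−93) = 93 − 18.6 = 74.4 → 74
rgb(22, 61, 74) = #163D4A.

#163D4A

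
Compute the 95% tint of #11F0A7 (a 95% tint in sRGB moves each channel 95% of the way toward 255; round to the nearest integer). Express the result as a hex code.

#11F0A7 is rgb(17, 240, 167).
A 95% tint moves each channel 95% toward 255:
  R: 17 + 0.95×(255−17) = 17 + 226.1 = 243.1 → 243
  G: 240 + 14.25 = 254.25 → 254
  B: 167 + 83.6 = 250.6 → 251
rgb(243, 254, 251) = #F3FEFB.

#F3FEFB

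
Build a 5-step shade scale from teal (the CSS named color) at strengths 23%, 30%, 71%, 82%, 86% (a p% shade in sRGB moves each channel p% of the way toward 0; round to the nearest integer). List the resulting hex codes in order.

CSS teal is rgb(0, 128, 128).
23%: (0→0, 128 − 29.44 = 98.56→99, 128 − 29.44 = 98.56→99) → #006363
30%: (0→0, 128 − 38.4 = 89.6→90, 128 − 38.4 = 89.6→90) → #005a5a
71%: (0→0, 128 − 90.88 = 37.12→37, 128 − 90.88 = 37.12→37) → #002525
82%: (0→0, 128 − 104.96 = 23.04→23, 128 − 104.96 = 23.04→23) → #001717
86%: (0→0, 128 − 110.08 = 17.92→18, 128 − 110.08 = 17.92→18) → #001212

#006363, #005a5a, #002525, #001717, #001212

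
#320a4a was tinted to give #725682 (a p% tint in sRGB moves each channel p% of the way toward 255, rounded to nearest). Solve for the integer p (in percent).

#320a4a is rgb(50, 10, 74); #725682 is rgb(114, 86, 130).
On the G channel (widest range): 86 ≈ 10 + (p/100)(255 − 10), so p ≈ 100×(86 − 10)/(255 − 10) = 7600/245 = 31.02.
p = 31 reproduces all three channels after rounding.

31%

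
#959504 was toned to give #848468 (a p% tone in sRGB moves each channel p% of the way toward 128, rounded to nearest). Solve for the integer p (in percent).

#959504 is rgb(149, 149, 4); #848468 is rgb(132, 132, 104).
On the B channel (widest range): 104 ≈ 4 + (p/100)(128 − 4), so p ≈ 100×(104 − 4)/(128 − 4) = 10000/124 = 80.65.
p = 81 reproduces all three channels after rounding.

81%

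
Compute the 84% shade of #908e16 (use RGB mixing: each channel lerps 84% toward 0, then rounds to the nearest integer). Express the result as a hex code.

#171704

#908e16 is rgb(144, 142, 22).
Per channel, c → c + 0.84(0 − c):
  R: 144 + 0.84×(0−144) = 144 − 120.96 = 23.04 → 23
  G: 142 − 119.28 = 22.72 → 23
  B: 22 + 0.84×(0−22) = 22 − 18.48 = 3.52 → 4
rgb(23, 23, 4) = #171704.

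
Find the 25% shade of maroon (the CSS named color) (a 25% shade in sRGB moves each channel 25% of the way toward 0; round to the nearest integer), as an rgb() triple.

CSS maroon is rgb(128, 0, 0).
Lerp each channel 25% toward 0:
  R: 128 − 32 = 96 → 96
  G: 0 + 0.25×(0−0) = 0 + 0 = 0 → 0
  B: 0 + 0.25×(0−0) = 0 + 0 = 0 → 0

rgb(96, 0, 0)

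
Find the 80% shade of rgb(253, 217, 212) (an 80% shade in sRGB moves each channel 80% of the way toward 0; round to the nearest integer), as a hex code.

#332B2A

An 80% shade moves each channel 80% toward 0:
  R: 253 + 0.8×(0−253) = 253 − 202.4 = 50.6 → 51
  G: 217 + 0.8×(0−217) = 217 − 173.6 = 43.4 → 43
  B: 212 + 0.8×(0−212) = 212 − 169.6 = 42.4 → 42
rgb(51, 43, 42) = #332B2A.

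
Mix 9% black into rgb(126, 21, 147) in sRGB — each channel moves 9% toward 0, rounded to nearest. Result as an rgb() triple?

Lerp each channel 9% toward 0:
  R: 126 + 0.09×(0−126) = 126 − 11.34 = 114.66 → 115
  G: 21 + 0.09×(0−21) = 21 − 1.89 = 19.11 → 19
  B: 147 + 0.09×(0−147) = 147 − 13.23 = 133.77 → 134

rgb(115, 19, 134)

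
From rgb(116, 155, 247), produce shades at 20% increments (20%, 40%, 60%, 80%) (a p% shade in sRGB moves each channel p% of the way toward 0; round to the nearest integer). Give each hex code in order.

20%: (116 − 23.2 = 92.8→93, 155 − 31 = 124→124, 247 − 49.4 = 197.6→198) → #5d7cc6
40%: (116 − 46.4 = 69.6→70, 155 − 62 = 93→93, 247 − 98.8 = 148.2→148) → #465d94
60%: (116 − 69.6 = 46.4→46, 155 − 93 = 62→62, 247 − 148.2 = 98.8→99) → #2e3e63
80%: (116 − 92.8 = 23.2→23, 155 − 124 = 31→31, 247 − 197.6 = 49.4→49) → #171f31

#5d7cc6, #465d94, #2e3e63, #171f31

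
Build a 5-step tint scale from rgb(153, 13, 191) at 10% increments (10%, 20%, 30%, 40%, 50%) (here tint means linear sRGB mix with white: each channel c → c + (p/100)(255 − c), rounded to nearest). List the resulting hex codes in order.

10%: (153 + 10.2 = 163.2→163, 13 + 24.2 = 37.2→37, 191 + 6.4 = 197.4→197) → #A325C5
20%: (153 + 20.4 = 173.4→173, 13 + 48.4 = 61.4→61, 191 + 12.8 = 203.8→204) → #AD3DCC
30%: (153 + 30.6 = 183.6→184, 13 + 72.6 = 85.6→86, 191 + 19.2 = 210.2→210) → #B856D2
40%: (153 + 40.8 = 193.8→194, 13 + 96.8 = 109.8→110, 191 + 25.6 = 216.6→217) → #C26ED9
50%: (153 + 51 = 204→204, 13 + 121 = 134→134, 191 + 32 = 223→223) → #CC86DF

#A325C5, #AD3DCC, #B856D2, #C26ED9, #CC86DF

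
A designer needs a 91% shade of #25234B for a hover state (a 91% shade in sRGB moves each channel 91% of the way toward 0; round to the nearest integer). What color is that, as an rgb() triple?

rgb(3, 3, 7)

#25234B is rgb(37, 35, 75).
A 91% shade moves each channel 91% toward 0:
  R: 37 + 0.91×(0−37) = 37 − 33.67 = 3.33 → 3
  G: 35 + 0.91×(0−35) = 35 − 31.85 = 3.15 → 3
  B: 75 − 68.25 = 6.75 → 7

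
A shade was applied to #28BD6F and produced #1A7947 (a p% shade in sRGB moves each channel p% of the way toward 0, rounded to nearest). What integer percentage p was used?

36%

#28BD6F is rgb(40, 189, 111); #1A7947 is rgb(26, 121, 71).
On the G channel (widest range): 121 ≈ 189 + (p/100)(0 − 189), so p ≈ 100×(121 − 189)/(0 − 189) = -6800/-189 = 35.98.
p = 36 reproduces all three channels after rounding.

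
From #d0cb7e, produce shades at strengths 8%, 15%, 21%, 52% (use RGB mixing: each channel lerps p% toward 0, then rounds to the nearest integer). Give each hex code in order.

#d0cb7e is rgb(208, 203, 126).
8%: (208 − 16.64 = 191.36→191, 203 − 16.24 = 186.76→187, 126 − 10.08 = 115.92→116) → #bfbb74
15%: (208 − 31.2 = 176.8→177, 203 − 30.45 = 172.55→173, 126 − 18.9 = 107.1→107) → #b1ad6b
21%: (208 − 43.68 = 164.32→164, 203 − 42.63 = 160.37→160, 126 − 26.46 = 99.54→100) → #a4a064
52%: (208 − 108.16 = 99.84→100, 203 − 105.56 = 97.44→97, 126 − 65.52 = 60.48→60) → #64613c

#bfbb74, #b1ad6b, #a4a064, #64613c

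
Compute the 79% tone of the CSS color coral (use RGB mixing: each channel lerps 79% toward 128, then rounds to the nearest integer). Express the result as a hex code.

CSS coral is rgb(255, 127, 80).
Lerp each channel 79% toward 128:
  R: 255 + 0.79×(128−255) = 255 − 100.33 = 154.67 → 155
  G: 127 + 0.79×(128−127) = 127 + 0.79 = 127.79 → 128
  B: 80 + 37.92 = 117.92 → 118
rgb(155, 128, 118) = #9b8076.

#9b8076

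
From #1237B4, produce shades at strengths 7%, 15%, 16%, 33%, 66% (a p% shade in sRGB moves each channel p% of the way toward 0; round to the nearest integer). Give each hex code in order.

#1133A7, #0F2F99, #0F2E97, #0C2579, #06133D

#1237B4 is rgb(18, 55, 180).
7%: (18 − 1.26 = 16.74→17, 55 − 3.85 = 51.15→51, 180 − 12.6 = 167.4→167) → #1133A7
15%: (18 − 2.7 = 15.3→15, 55 − 8.25 = 46.75→47, 180 − 27 = 153→153) → #0F2F99
16%: (18 − 2.88 = 15.12→15, 55 − 8.8 = 46.2→46, 180 − 28.8 = 151.2→151) → #0F2E97
33%: (18 − 5.94 = 12.06→12, 55 − 18.15 = 36.85→37, 180 − 59.4 = 120.6→121) → #0C2579
66%: (18 − 11.88 = 6.12→6, 55 − 36.3 = 18.7→19, 180 − 118.8 = 61.2→61) → #06133D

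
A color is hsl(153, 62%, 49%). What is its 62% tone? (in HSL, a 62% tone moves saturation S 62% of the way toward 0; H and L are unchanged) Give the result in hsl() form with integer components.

S moves 62% from 62 toward 0: 62 − 38.44 = 23.56 → 24.
H and L are unchanged.

hsl(153, 24%, 49%)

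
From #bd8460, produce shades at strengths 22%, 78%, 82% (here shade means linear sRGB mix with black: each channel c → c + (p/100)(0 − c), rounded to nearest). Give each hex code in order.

#93674b, #2a1d15, #221811

#bd8460 is rgb(189, 132, 96).
22%: (189 − 41.58 = 147.42→147, 132 − 29.04 = 102.96→103, 96 − 21.12 = 74.88→75) → #93674b
78%: (189 − 147.42 = 41.58→42, 132 − 102.96 = 29.04→29, 96 − 74.88 = 21.12→21) → #2a1d15
82%: (189 − 154.98 = 34.02→34, 132 − 108.24 = 23.76→24, 96 − 78.72 = 17.28→17) → #221811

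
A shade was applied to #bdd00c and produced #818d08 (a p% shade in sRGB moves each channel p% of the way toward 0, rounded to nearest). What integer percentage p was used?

#bdd00c is rgb(189, 208, 12); #818d08 is rgb(129, 141, 8).
On the G channel (widest range): 141 ≈ 208 + (p/100)(0 − 208), so p ≈ 100×(141 − 208)/(0 − 208) = -6700/-208 = 32.21.
p = 32 reproduces all three channels after rounding.

32%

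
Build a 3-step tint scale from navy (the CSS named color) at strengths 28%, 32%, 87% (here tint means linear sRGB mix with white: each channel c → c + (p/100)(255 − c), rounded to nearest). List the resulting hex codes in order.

#4747a4, #5252a9, #dedeee

CSS navy is rgb(0, 0, 128).
28%: (0 + 71.4 = 71.4→71, 0 + 71.4 = 71.4→71, 128 + 35.56 = 163.56→164) → #4747a4
32%: (0 + 81.6 = 81.6→82, 0 + 81.6 = 81.6→82, 128 + 40.64 = 168.64→169) → #5252a9
87%: (0 + 221.85 = 221.85→222, 0 + 221.85 = 221.85→222, 128 + 110.49 = 238.49→238) → #dedeee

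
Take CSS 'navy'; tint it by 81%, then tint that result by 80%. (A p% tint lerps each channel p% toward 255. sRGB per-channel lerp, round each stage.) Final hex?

#F5F5FA

CSS navy is rgb(0, 0, 128).
An 81% tint moves each channel 81% toward 255:
  R: 0 + 206.55 = 206.55 → 207
  G: 0 + 0.81×(255−0) = 0 + 206.55 = 206.55 → 207
  B: 128 + 0.81×(255−128) = 128 + 102.87 = 230.87 → 231
After the tint: rgb(207, 207, 231) = #CFCFE7.
An 80% tint moves each channel 80% toward 255:
  R: 207 + 0.8×(255−207) = 207 + 38.4 = 245.4 → 245
  G: 207 + 0.8×(255−207) = 207 + 38.4 = 245.4 → 245
  B: 231 + 0.8×(255−231) = 231 + 19.2 = 250.2 → 250
rgb(245, 245, 250) = #F5F5FA.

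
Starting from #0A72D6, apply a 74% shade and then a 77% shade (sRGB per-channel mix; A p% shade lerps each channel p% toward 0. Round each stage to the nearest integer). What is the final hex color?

#01070D

#0A72D6 is rgb(10, 114, 214).
Per channel, c → c + 0.74(0 − c):
  R: 10 − 7.4 = 2.6 → 3
  G: 114 + 0.74×(0−114) = 114 − 84.36 = 29.64 → 30
  B: 214 + 0.74×(0−214) = 214 − 158.36 = 55.64 → 56
After the shade: rgb(3, 30, 56) = #031E38.
A 77% shade moves each channel 77% toward 0:
  R: 3 + 0.77×(0−3) = 3 − 2.31 = 0.69 → 1
  G: 30 − 23.1 = 6.9 → 7
  B: 56 + 0.77×(0−56) = 56 − 43.12 = 12.88 → 13
rgb(1, 7, 13) = #01070D.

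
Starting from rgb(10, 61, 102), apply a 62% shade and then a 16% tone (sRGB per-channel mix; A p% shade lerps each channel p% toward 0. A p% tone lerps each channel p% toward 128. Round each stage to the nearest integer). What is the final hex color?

Per channel, c → c + 0.62(0 − c):
  R: 10 + 0.62×(0−10) = 10 − 6.2 = 3.8 → 4
  G: 61 − 37.82 = 23.18 → 23
  B: 102 + 0.62×(0−102) = 102 − 63.24 = 38.76 → 39
After the shade: rgb(4, 23, 39) = #041727.
Lerp each channel 16% toward 128:
  R: 4 + 0.16×(128−4) = 4 + 19.84 = 23.84 → 24
  G: 23 + 16.8 = 39.8 → 40
  B: 39 + 0.16×(128−39) = 39 + 14.24 = 53.24 → 53
rgb(24, 40, 53) = #182835.

#182835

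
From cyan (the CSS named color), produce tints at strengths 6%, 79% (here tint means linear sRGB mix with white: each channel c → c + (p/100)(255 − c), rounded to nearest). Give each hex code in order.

#0fffff, #c9ffff

CSS cyan is rgb(0, 255, 255).
6%: (0 + 15.3 = 15.3→15, 255→255, 255→255) → #0fffff
79%: (0 + 201.45 = 201.45→201, 255→255, 255→255) → #c9ffff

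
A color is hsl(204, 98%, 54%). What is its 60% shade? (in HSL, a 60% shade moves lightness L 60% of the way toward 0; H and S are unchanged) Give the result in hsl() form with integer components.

L moves 60% from 54 toward 0: 54 − 32.4 = 21.6 → 22.
H and S are unchanged.

hsl(204, 98%, 22%)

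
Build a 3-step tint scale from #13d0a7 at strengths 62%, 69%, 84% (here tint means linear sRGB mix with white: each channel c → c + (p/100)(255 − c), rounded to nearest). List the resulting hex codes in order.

#13d0a7 is rgb(19, 208, 167).
62%: (19 + 146.32 = 165.32→165, 208 + 29.14 = 237.14→237, 167 + 54.56 = 221.56→222) → #a5edde
69%: (19 + 162.84 = 181.84→182, 208 + 32.43 = 240.43→240, 167 + 60.72 = 227.72→228) → #b6f0e4
84%: (19 + 198.24 = 217.24→217, 208 + 39.48 = 247.48→247, 167 + 73.92 = 240.92→241) → #d9f7f1

#a5edde, #b6f0e4, #d9f7f1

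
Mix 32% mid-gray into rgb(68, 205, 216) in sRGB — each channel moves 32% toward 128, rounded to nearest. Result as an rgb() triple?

A 32% tone moves each channel 32% toward 128:
  R: 68 + 19.2 = 87.2 → 87
  G: 205 + 0.32×(128−205) = 205 − 24.64 = 180.36 → 180
  B: 216 + 0.32×(128−216) = 216 − 28.16 = 187.84 → 188

rgb(87, 180, 188)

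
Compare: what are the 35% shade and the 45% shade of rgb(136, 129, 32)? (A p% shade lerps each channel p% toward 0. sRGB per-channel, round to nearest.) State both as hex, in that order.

#585415, #4b4712

35% shade:
  R: 136 + 0.35×(0−136) = 136 − 47.6 = 88.4 → 88
  G: 129 + 0.35×(0−129) = 129 − 45.15 = 83.85 → 84
  B: 32 + 0.35×(0−32) = 32 − 11.2 = 20.8 → 21
  → #585415
45% shade:
  R: 136 + 0.45×(0−136) = 136 − 61.2 = 74.8 → 75
  G: 129 + 0.45×(0−129) = 129 − 58.05 = 70.95 → 71
  B: 32 + 0.45×(0−32) = 32 − 14.4 = 17.6 → 18
  → #4b4712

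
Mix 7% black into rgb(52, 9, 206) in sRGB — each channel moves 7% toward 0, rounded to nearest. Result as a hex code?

Per channel, c → c + 0.07(0 − c):
  R: 52 + 0.07×(0−52) = 52 − 3.64 = 48.36 → 48
  G: 9 + 0.07×(0−9) = 9 − 0.63 = 8.37 → 8
  B: 206 − 14.42 = 191.58 → 192
rgb(48, 8, 192) = #3008c0.

#3008c0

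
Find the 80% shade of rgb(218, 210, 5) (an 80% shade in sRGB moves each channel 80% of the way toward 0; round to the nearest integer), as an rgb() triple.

Lerp each channel 80% toward 0:
  R: 218 − 174.4 = 43.6 → 44
  G: 210 + 0.8×(0−210) = 210 − 168 = 42 → 42
  B: 5 − 4 = 1 → 1

rgb(44, 42, 1)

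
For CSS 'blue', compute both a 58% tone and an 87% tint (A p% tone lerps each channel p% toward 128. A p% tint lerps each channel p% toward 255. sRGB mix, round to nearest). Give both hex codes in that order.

CSS blue is rgb(0, 0, 255).
58% tone:
  R: 0 + 0.58×(128−0) = 0 + 74.24 = 74.24 → 74
  G: 0 + 0.58×(128−0) = 0 + 74.24 = 74.24 → 74
  B: 255 − 73.66 = 181.34 → 181
  → #4a4ab5
87% tint:
  R: 0 + 221.85 = 221.85 → 222
  G: 0 + 0.87×(255−0) = 0 + 221.85 = 221.85 → 222
  B: 255 + 0 = 255 → 255
  → #dedeff

#4a4ab5, #dedeff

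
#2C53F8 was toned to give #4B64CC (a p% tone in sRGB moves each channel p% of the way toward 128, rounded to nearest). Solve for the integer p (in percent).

37%

#2C53F8 is rgb(44, 83, 248); #4B64CC is rgb(75, 100, 204).
On the B channel (widest range): 204 ≈ 248 + (p/100)(128 − 248), so p ≈ 100×(204 − 248)/(128 − 248) = -4400/-120 = 36.67.
p = 37 reproduces all three channels after rounding.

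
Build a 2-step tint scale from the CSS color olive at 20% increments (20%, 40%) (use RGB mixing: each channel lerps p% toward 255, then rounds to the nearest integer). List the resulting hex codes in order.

#999933, #b3b366

CSS olive is rgb(128, 128, 0).
20%: (128 + 25.4 = 153.4→153, 128 + 25.4 = 153.4→153, 0 + 51 = 51→51) → #999933
40%: (128 + 50.8 = 178.8→179, 128 + 50.8 = 178.8→179, 0 + 102 = 102→102) → #b3b366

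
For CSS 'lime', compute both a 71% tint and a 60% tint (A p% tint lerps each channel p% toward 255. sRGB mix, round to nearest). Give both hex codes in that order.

CSS lime is rgb(0, 255, 0).
71% tint:
  R: 0 + 181.05 = 181.05 → 181
  G: 255 + 0.71×(255−255) = 255 + 0 = 255 → 255
  B: 0 + 0.71×(255−0) = 0 + 181.05 = 181.05 → 181
  → #B5FFB5
60% tint:
  R: 0 + 0.6×(255−0) = 0 + 153 = 153 → 153
  G: 255 + 0 = 255 → 255
  B: 0 + 153 = 153 → 153
  → #99FF99

#B5FFB5, #99FF99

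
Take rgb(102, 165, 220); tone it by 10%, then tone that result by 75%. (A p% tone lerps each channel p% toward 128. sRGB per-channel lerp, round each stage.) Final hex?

#7A8895

A 10% tone moves each channel 10% toward 128:
  R: 102 + 0.1×(128−102) = 102 + 2.6 = 104.6 → 105
  G: 165 + 0.1×(128−165) = 165 − 3.7 = 161.3 → 161
  B: 220 − 9.2 = 210.8 → 211
After the tone: rgb(105, 161, 211) = #69A1D3.
A 75% tone moves each channel 75% toward 128:
  R: 105 + 17.25 = 122.25 → 122
  G: 161 + 0.75×(128−161) = 161 − 24.75 = 136.25 → 136
  B: 211 + 0.75×(128−211) = 211 − 62.25 = 148.75 → 149
rgb(122, 136, 149) = #7A8895.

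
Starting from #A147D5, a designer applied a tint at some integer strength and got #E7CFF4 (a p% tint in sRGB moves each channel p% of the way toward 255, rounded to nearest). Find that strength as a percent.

#A147D5 is rgb(161, 71, 213); #E7CFF4 is rgb(231, 207, 244).
On the G channel (widest range): 207 ≈ 71 + (p/100)(255 − 71), so p ≈ 100×(207 − 71)/(255 − 71) = 13600/184 = 73.91.
p = 74 reproduces all three channels after rounding.

74%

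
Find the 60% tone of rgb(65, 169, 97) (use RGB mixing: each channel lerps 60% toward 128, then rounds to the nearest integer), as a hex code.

#679074

Lerp each channel 60% toward 128:
  R: 65 + 37.8 = 102.8 → 103
  G: 169 + 0.6×(128−169) = 169 − 24.6 = 144.4 → 144
  B: 97 + 0.6×(128−97) = 97 + 18.6 = 115.6 → 116
rgb(103, 144, 116) = #679074.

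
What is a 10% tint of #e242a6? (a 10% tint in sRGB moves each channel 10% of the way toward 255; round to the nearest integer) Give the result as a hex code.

#e555af

#e242a6 is rgb(226, 66, 166).
A 10% tint moves each channel 10% toward 255:
  R: 226 + 0.1×(255−226) = 226 + 2.9 = 228.9 → 229
  G: 66 + 0.1×(255−66) = 66 + 18.9 = 84.9 → 85
  B: 166 + 8.9 = 174.9 → 175
rgb(229, 85, 175) = #e555af.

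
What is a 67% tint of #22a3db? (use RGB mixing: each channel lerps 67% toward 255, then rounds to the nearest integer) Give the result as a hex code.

#22a3db is rgb(34, 163, 219).
Per channel, c → c + 0.67(255 − c):
  R: 34 + 0.67×(255−34) = 34 + 148.07 = 182.07 → 182
  G: 163 + 0.67×(255−163) = 163 + 61.64 = 224.64 → 225
  B: 219 + 0.67×(255−219) = 219 + 24.12 = 243.12 → 243
rgb(182, 225, 243) = #b6e1f3.

#b6e1f3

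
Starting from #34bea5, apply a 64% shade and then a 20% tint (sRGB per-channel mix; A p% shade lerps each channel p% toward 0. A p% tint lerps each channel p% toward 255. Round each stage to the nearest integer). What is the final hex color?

#34bea5 is rgb(52, 190, 165).
A 64% shade moves each channel 64% toward 0:
  R: 52 + 0.64×(0−52) = 52 − 33.28 = 18.72 → 19
  G: 190 + 0.64×(0−190) = 190 − 121.6 = 68.4 → 68
  B: 165 − 105.6 = 59.4 → 59
After the shade: rgb(19, 68, 59) = #13443b.
A 20% tint moves each channel 20% toward 255:
  R: 19 + 47.2 = 66.2 → 66
  G: 68 + 0.2×(255−68) = 68 + 37.4 = 105.4 → 105
  B: 59 + 39.2 = 98.2 → 98
rgb(66, 105, 98) = #426962.

#426962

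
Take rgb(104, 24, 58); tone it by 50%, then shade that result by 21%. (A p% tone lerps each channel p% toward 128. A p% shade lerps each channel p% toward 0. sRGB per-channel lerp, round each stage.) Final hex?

A 50% tone moves each channel 50% toward 128:
  R: 104 + 12 = 116 → 116
  G: 24 + 0.5×(128−24) = 24 + 52 = 76 → 76
  B: 58 + 0.5×(128−58) = 58 + 35 = 93 → 93
After the tone: rgb(116, 76, 93) = #744c5d.
A 21% shade moves each channel 21% toward 0:
  R: 116 + 0.21×(0−116) = 116 − 24.36 = 91.64 → 92
  G: 76 + 0.21×(0−76) = 76 − 15.96 = 60.04 → 60
  B: 93 + 0.21×(0−93) = 93 − 19.53 = 73.47 → 73
rgb(92, 60, 73) = #5c3c49.

#5c3c49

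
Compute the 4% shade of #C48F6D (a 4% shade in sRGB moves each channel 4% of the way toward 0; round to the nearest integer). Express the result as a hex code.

#BC8969

#C48F6D is rgb(196, 143, 109).
A 4% shade moves each channel 4% toward 0:
  R: 196 + 0.04×(0−196) = 196 − 7.84 = 188.16 → 188
  G: 143 − 5.72 = 137.28 → 137
  B: 109 + 0.04×(0−109) = 109 − 4.36 = 104.64 → 105
rgb(188, 137, 105) = #BC8969.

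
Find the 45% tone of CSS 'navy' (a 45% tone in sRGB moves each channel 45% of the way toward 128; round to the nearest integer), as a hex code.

#3A3A80

CSS navy is rgb(0, 0, 128).
Lerp each channel 45% toward 128:
  R: 0 + 57.6 = 57.6 → 58
  G: 0 + 0.45×(128−0) = 0 + 57.6 = 57.6 → 58
  B: 128 + 0.45×(128−128) = 128 + 0 = 128 → 128
rgb(58, 58, 128) = #3A3A80.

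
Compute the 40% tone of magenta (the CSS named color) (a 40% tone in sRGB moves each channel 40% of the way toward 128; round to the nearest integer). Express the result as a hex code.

CSS magenta is rgb(255, 0, 255).
Lerp each channel 40% toward 128:
  R: 255 + 0.4×(128−255) = 255 − 50.8 = 204.2 → 204
  G: 0 + 0.4×(128−0) = 0 + 51.2 = 51.2 → 51
  B: 255 + 0.4×(128−255) = 255 − 50.8 = 204.2 → 204
rgb(204, 51, 204) = #CC33CC.

#CC33CC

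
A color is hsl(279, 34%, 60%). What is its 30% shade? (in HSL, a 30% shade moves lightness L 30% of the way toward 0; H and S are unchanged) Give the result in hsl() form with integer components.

L moves 30% from 60 toward 0: 60 − 18 = 42 → 42.
H and S are unchanged.

hsl(279, 34%, 42%)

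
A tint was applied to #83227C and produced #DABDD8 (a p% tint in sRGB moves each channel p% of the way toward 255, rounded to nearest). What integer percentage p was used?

70%

#83227C is rgb(131, 34, 124); #DABDD8 is rgb(218, 189, 216).
On the G channel (widest range): 189 ≈ 34 + (p/100)(255 − 34), so p ≈ 100×(189 − 34)/(255 − 34) = 15500/221 = 70.14.
p = 70 reproduces all three channels after rounding.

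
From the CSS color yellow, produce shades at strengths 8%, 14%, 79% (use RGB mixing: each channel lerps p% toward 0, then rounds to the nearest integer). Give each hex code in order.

CSS yellow is rgb(255, 255, 0).
8%: (255 − 20.4 = 234.6→235, 255 − 20.4 = 234.6→235, 0→0) → #EBEB00
14%: (255 − 35.7 = 219.3→219, 255 − 35.7 = 219.3→219, 0→0) → #DBDB00
79%: (255 − 201.45 = 53.55→54, 255 − 201.45 = 53.55→54, 0→0) → #363600

#EBEB00, #DBDB00, #363600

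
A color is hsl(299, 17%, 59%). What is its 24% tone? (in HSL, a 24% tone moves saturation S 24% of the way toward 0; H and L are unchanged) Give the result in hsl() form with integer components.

hsl(299, 13%, 59%)

S moves 24% from 17 toward 0: 17 − 4.08 = 12.92 → 13.
H and L are unchanged.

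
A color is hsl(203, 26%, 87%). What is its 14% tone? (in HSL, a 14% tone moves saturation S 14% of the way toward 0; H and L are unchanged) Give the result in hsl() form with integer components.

hsl(203, 22%, 87%)

S moves 14% from 26 toward 0: 26 − 3.64 = 22.36 → 22.
H and L are unchanged.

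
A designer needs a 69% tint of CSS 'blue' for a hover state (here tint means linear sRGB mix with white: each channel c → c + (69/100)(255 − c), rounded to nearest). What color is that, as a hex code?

CSS blue is rgb(0, 0, 255).
A 69% tint moves each channel 69% toward 255:
  R: 0 + 0.69×(255−0) = 0 + 175.95 = 175.95 → 176
  G: 0 + 0.69×(255−0) = 0 + 175.95 = 175.95 → 176
  B: 255 + 0 = 255 → 255
rgb(176, 176, 255) = #B0B0FF.

#B0B0FF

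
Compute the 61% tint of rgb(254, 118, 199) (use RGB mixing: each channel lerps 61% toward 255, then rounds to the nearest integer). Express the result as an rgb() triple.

A 61% tint moves each channel 61% toward 255:
  R: 254 + 0.61×(255−254) = 254 + 0.61 = 254.61 → 255
  G: 118 + 83.57 = 201.57 → 202
  B: 199 + 34.16 = 233.16 → 233

rgb(255, 202, 233)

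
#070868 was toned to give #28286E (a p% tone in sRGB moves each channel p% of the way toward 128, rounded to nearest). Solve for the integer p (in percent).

27%

#070868 is rgb(7, 8, 104); #28286E is rgb(40, 40, 110).
On the R channel (widest range): 40 ≈ 7 + (p/100)(128 − 7), so p ≈ 100×(40 − 7)/(128 − 7) = 3300/121 = 27.27.
p = 27 reproduces all three channels after rounding.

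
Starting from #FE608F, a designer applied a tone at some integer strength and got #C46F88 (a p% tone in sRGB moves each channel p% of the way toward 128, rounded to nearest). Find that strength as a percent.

#FE608F is rgb(254, 96, 143); #C46F88 is rgb(196, 111, 136).
On the R channel (widest range): 196 ≈ 254 + (p/100)(128 − 254), so p ≈ 100×(196 − 254)/(128 − 254) = -5800/-126 = 46.03.
p = 46 reproduces all three channels after rounding.

46%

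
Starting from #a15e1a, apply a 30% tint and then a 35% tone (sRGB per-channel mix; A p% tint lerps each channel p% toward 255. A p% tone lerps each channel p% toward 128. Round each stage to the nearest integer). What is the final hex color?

#a8896b

#a15e1a is rgb(161, 94, 26).
Per channel, c → c + 0.3(255 − c):
  R: 161 + 0.3×(255−161) = 161 + 28.2 = 189.2 → 189
  G: 94 + 0.3×(255−94) = 94 + 48.3 = 142.3 → 142
  B: 26 + 68.7 = 94.7 → 95
After the tint: rgb(189, 142, 95) = #bd8e5f.
Per channel, c → c + 0.35(128 − c):
  R: 189 − 21.35 = 167.65 → 168
  G: 142 + 0.35×(128−142) = 142 − 4.9 = 137.1 → 137
  B: 95 + 11.55 = 106.55 → 107
rgb(168, 137, 107) = #a8896b.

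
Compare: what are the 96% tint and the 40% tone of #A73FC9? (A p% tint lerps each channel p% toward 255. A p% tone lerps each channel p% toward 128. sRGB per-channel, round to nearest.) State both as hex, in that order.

#A73FC9 is rgb(167, 63, 201).
96% tint:
  R: 167 + 84.48 = 251.48 → 251
  G: 63 + 184.32 = 247.32 → 247
  B: 201 + 51.84 = 252.84 → 253
  → #FBF7FD
40% tone:
  R: 167 + 0.4×(128−167) = 167 − 15.6 = 151.4 → 151
  G: 63 + 0.4×(128−63) = 63 + 26 = 89 → 89
  B: 201 + 0.4×(128−201) = 201 − 29.2 = 171.8 → 172
  → #9759AC

#FBF7FD, #9759AC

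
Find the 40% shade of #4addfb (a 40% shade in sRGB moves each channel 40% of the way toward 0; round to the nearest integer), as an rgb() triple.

rgb(44, 133, 151)

#4addfb is rgb(74, 221, 251).
A 40% shade moves each channel 40% toward 0:
  R: 74 + 0.4×(0−74) = 74 − 29.6 = 44.4 → 44
  G: 221 − 88.4 = 132.6 → 133
  B: 251 − 100.4 = 150.6 → 151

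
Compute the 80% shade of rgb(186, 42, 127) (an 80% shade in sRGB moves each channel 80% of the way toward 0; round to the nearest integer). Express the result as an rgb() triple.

Per channel, c → c + 0.8(0 − c):
  R: 186 + 0.8×(0−186) = 186 − 148.8 = 37.2 → 37
  G: 42 − 33.6 = 8.4 → 8
  B: 127 − 101.6 = 25.4 → 25

rgb(37, 8, 25)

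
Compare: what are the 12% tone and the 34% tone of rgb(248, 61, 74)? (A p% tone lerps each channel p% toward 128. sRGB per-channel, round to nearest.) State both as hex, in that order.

12% tone:
  R: 248 + 0.12×(128−248) = 248 − 14.4 = 233.6 → 234
  G: 61 + 0.12×(128−61) = 61 + 8.04 = 69.04 → 69
  B: 74 + 0.12×(128−74) = 74 + 6.48 = 80.48 → 80
  → #EA4550
34% tone:
  R: 248 + 0.34×(128−248) = 248 − 40.8 = 207.2 → 207
  G: 61 + 22.78 = 83.78 → 84
  B: 74 + 0.34×(128−74) = 74 + 18.36 = 92.36 → 92
  → #CF545C

#EA4550, #CF545C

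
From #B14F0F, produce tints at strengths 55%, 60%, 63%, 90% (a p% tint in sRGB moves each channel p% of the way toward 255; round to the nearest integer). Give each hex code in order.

#DCB093, #E0B99F, #E2BEA6, #F7EDE7

#B14F0F is rgb(177, 79, 15).
55%: (177 + 42.9 = 219.9→220, 79 + 96.8 = 175.8→176, 15 + 132 = 147→147) → #DCB093
60%: (177 + 46.8 = 223.8→224, 79 + 105.6 = 184.6→185, 15 + 144 = 159→159) → #E0B99F
63%: (177 + 49.14 = 226.14→226, 79 + 110.88 = 189.88→190, 15 + 151.2 = 166.2→166) → #E2BEA6
90%: (177 + 70.2 = 247.2→247, 79 + 158.4 = 237.4→237, 15 + 216 = 231→231) → #F7EDE7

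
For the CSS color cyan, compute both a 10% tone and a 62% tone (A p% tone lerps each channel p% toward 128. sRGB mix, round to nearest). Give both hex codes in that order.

CSS cyan is rgb(0, 255, 255).
10% tone:
  R: 0 + 0.1×(128−0) = 0 + 12.8 = 12.8 → 13
  G: 255 + 0.1×(128−255) = 255 − 12.7 = 242.3 → 242
  B: 255 + 0.1×(128−255) = 255 − 12.7 = 242.3 → 242
  → #0DF2F2
62% tone:
  R: 0 + 79.36 = 79.36 → 79
  G: 255 + 0.62×(128−255) = 255 − 78.74 = 176.26 → 176
  B: 255 − 78.74 = 176.26 → 176
  → #4FB0B0

#0DF2F2, #4FB0B0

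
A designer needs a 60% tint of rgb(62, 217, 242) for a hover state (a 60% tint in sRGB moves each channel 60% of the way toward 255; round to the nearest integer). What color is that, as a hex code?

#B2F0FA

Lerp each channel 60% toward 255:
  R: 62 + 115.8 = 177.8 → 178
  G: 217 + 22.8 = 239.8 → 240
  B: 242 + 0.6×(255−242) = 242 + 7.8 = 249.8 → 250
rgb(178, 240, 250) = #B2F0FA.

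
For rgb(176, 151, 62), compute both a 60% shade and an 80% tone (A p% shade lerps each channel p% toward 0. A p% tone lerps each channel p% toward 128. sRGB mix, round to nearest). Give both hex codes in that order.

60% shade:
  R: 176 + 0.6×(0−176) = 176 − 105.6 = 70.4 → 70
  G: 151 − 90.6 = 60.4 → 60
  B: 62 + 0.6×(0−62) = 62 − 37.2 = 24.8 → 25
  → #463c19
80% tone:
  R: 176 + 0.8×(128−176) = 176 − 38.4 = 137.6 → 138
  G: 151 + 0.8×(128−151) = 151 − 18.4 = 132.6 → 133
  B: 62 + 52.8 = 114.8 → 115
  → #8a8573

#463c19, #8a8573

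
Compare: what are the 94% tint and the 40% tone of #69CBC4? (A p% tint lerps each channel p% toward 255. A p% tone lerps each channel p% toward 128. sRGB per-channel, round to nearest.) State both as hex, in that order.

#69CBC4 is rgb(105, 203, 196).
94% tint:
  R: 105 + 141 = 246 → 246
  G: 203 + 0.94×(255−203) = 203 + 48.88 = 251.88 → 252
  B: 196 + 55.46 = 251.46 → 251
  → #F6FCFB
40% tone:
  R: 105 + 0.4×(128−105) = 105 + 9.2 = 114.2 → 114
  G: 203 − 30 = 173 → 173
  B: 196 + 0.4×(128−196) = 196 − 27.2 = 168.8 → 169
  → #72ADA9

#F6FCFB, #72ADA9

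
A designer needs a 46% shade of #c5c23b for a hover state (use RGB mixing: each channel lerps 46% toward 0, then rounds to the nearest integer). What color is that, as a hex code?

#6a6920

#c5c23b is rgb(197, 194, 59).
A 46% shade moves each channel 46% toward 0:
  R: 197 − 90.62 = 106.38 → 106
  G: 194 + 0.46×(0−194) = 194 − 89.24 = 104.76 → 105
  B: 59 + 0.46×(0−59) = 59 − 27.14 = 31.86 → 32
rgb(106, 105, 32) = #6a6920.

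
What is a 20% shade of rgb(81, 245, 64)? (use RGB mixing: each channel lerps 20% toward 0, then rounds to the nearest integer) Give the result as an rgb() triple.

A 20% shade moves each channel 20% toward 0:
  R: 81 − 16.2 = 64.8 → 65
  G: 245 + 0.2×(0−245) = 245 − 49 = 196 → 196
  B: 64 + 0.2×(0−64) = 64 − 12.8 = 51.2 → 51

rgb(65, 196, 51)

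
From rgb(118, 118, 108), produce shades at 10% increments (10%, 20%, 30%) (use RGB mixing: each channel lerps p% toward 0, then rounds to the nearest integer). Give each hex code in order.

10%: (118 − 11.8 = 106.2→106, 118 − 11.8 = 106.2→106, 108 − 10.8 = 97.2→97) → #6A6A61
20%: (118 − 23.6 = 94.4→94, 118 − 23.6 = 94.4→94, 108 − 21.6 = 86.4→86) → #5E5E56
30%: (118 − 35.4 = 82.6→83, 118 − 35.4 = 82.6→83, 108 − 32.4 = 75.6→76) → #53534C

#6A6A61, #5E5E56, #53534C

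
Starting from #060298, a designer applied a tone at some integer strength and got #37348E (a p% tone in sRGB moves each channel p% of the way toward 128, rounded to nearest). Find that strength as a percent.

#060298 is rgb(6, 2, 152); #37348E is rgb(55, 52, 142).
On the G channel (widest range): 52 ≈ 2 + (p/100)(128 − 2), so p ≈ 100×(52 − 2)/(128 − 2) = 5000/126 = 39.68.
p = 40 reproduces all three channels after rounding.

40%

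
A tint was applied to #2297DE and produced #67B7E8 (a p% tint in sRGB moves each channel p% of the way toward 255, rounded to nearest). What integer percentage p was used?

#2297DE is rgb(34, 151, 222); #67B7E8 is rgb(103, 183, 232).
On the R channel (widest range): 103 ≈ 34 + (p/100)(255 − 34), so p ≈ 100×(103 − 34)/(255 − 34) = 6900/221 = 31.22.
p = 31 reproduces all three channels after rounding.

31%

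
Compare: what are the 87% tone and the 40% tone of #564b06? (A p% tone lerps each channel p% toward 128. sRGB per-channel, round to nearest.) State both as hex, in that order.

#564b06 is rgb(86, 75, 6).
87% tone:
  R: 86 + 36.54 = 122.54 → 123
  G: 75 + 46.11 = 121.11 → 121
  B: 6 + 0.87×(128−6) = 6 + 106.14 = 112.14 → 112
  → #7b7970
40% tone:
  R: 86 + 0.4×(128−86) = 86 + 16.8 = 102.8 → 103
  G: 75 + 0.4×(128−75) = 75 + 21.2 = 96.2 → 96
  B: 6 + 48.8 = 54.8 → 55
  → #676037

#7b7970, #676037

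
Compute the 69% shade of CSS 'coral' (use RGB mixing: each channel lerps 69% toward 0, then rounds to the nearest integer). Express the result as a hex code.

#4F2719

CSS coral is rgb(255, 127, 80).
Lerp each channel 69% toward 0:
  R: 255 + 0.69×(0−255) = 255 − 175.95 = 79.05 → 79
  G: 127 + 0.69×(0−127) = 127 − 87.63 = 39.37 → 39
  B: 80 − 55.2 = 24.8 → 25
rgb(79, 39, 25) = #4F2719.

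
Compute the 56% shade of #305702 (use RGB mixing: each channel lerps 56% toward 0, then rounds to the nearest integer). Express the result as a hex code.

#305702 is rgb(48, 87, 2).
Per channel, c → c + 0.56(0 − c):
  R: 48 + 0.56×(0−48) = 48 − 26.88 = 21.12 → 21
  G: 87 − 48.72 = 38.28 → 38
  B: 2 + 0.56×(0−2) = 2 − 1.12 = 0.88 → 1
rgb(21, 38, 1) = #152601.

#152601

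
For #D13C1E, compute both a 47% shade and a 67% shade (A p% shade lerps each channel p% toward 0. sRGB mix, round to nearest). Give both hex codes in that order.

#6F2010, #45140A

#D13C1E is rgb(209, 60, 30).
47% shade:
  R: 209 − 98.23 = 110.77 → 111
  G: 60 + 0.47×(0−60) = 60 − 28.2 = 31.8 → 32
  B: 30 + 0.47×(0−30) = 30 − 14.1 = 15.9 → 16
  → #6F2010
67% shade:
  R: 209 + 0.67×(0−209) = 209 − 140.03 = 68.97 → 69
  G: 60 + 0.67×(0−60) = 60 − 40.2 = 19.8 → 20
  B: 30 + 0.67×(0−30) = 30 − 20.1 = 9.9 → 10
  → #45140A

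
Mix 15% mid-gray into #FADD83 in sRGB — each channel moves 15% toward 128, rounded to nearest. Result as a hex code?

#FADD83 is rgb(250, 221, 131).
Per channel, c → c + 0.15(128 − c):
  R: 250 − 18.3 = 231.7 → 232
  G: 221 + 0.15×(128−221) = 221 − 13.95 = 207.05 → 207
  B: 131 + 0.15×(128−131) = 131 − 0.45 = 130.55 → 131
rgb(232, 207, 131) = #E8CF83.

#E8CF83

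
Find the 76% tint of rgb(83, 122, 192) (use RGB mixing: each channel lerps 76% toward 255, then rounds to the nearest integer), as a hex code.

#D6DFF0

Per channel, c → c + 0.76(255 − c):
  R: 83 + 0.76×(255−83) = 83 + 130.72 = 213.72 → 214
  G: 122 + 0.76×(255−122) = 122 + 101.08 = 223.08 → 223
  B: 192 + 0.76×(255−192) = 192 + 47.88 = 239.88 → 240
rgb(214, 223, 240) = #D6DFF0.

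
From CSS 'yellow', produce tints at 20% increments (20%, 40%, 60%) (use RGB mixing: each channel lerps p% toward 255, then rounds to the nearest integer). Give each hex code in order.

#ffff33, #ffff66, #ffff99

CSS yellow is rgb(255, 255, 0).
20%: (255→255, 255→255, 0 + 51 = 51→51) → #ffff33
40%: (255→255, 255→255, 0 + 102 = 102→102) → #ffff66
60%: (255→255, 255→255, 0 + 153 = 153→153) → #ffff99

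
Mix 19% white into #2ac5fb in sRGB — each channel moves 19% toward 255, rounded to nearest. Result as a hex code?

#2ac5fb is rgb(42, 197, 251).
Lerp each channel 19% toward 255:
  R: 42 + 40.47 = 82.47 → 82
  G: 197 + 11.02 = 208.02 → 208
  B: 251 + 0.19×(255−251) = 251 + 0.76 = 251.76 → 252
rgb(82, 208, 252) = #52d0fc.

#52d0fc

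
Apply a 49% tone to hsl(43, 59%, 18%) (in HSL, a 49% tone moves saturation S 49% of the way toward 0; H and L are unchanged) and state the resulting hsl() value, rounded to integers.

S moves 49% from 59 toward 0: 59 − 28.91 = 30.09 → 30.
H and L are unchanged.

hsl(43, 30%, 18%)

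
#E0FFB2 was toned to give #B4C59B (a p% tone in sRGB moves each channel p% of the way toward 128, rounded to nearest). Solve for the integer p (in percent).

#E0FFB2 is rgb(224, 255, 178); #B4C59B is rgb(180, 197, 155).
On the G channel (widest range): 197 ≈ 255 + (p/100)(128 − 255), so p ≈ 100×(197 − 255)/(128 − 255) = -5800/-127 = 45.67.
p = 46 reproduces all three channels after rounding.

46%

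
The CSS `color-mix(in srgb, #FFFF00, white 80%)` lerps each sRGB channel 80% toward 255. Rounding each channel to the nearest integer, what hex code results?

#FFFF00 is rgb(255, 255, 0).
An 80% tint moves each channel 80% toward 255:
  R: 255 + 0 = 255 → 255
  G: 255 + 0 = 255 → 255
  B: 0 + 0.8×(255−0) = 0 + 204 = 204 → 204
rgb(255, 255, 204) = #FFFFCC.

#FFFFCC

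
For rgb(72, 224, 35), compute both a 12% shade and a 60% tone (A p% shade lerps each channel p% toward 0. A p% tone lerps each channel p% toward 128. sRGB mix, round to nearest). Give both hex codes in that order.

#3FC51F, #6AA65B

12% shade:
  R: 72 + 0.12×(0−72) = 72 − 8.64 = 63.36 → 63
  G: 224 + 0.12×(0−224) = 224 − 26.88 = 197.12 → 197
  B: 35 − 4.2 = 30.8 → 31
  → #3FC51F
60% tone:
  R: 72 + 33.6 = 105.6 → 106
  G: 224 − 57.6 = 166.4 → 166
  B: 35 + 0.6×(128−35) = 35 + 55.8 = 90.8 → 91
  → #6AA65B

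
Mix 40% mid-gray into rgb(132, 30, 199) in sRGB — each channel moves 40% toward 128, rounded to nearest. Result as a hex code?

Lerp each channel 40% toward 128:
  R: 132 − 1.6 = 130.4 → 130
  G: 30 + 39.2 = 69.2 → 69
  B: 199 + 0.4×(128−199) = 199 − 28.4 = 170.6 → 171
rgb(130, 69, 171) = #8245ab.

#8245ab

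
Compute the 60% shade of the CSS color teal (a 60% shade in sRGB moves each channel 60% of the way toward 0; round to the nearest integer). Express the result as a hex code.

CSS teal is rgb(0, 128, 128).
Per channel, c → c + 0.6(0 − c):
  R: 0 + 0.6×(0−0) = 0 + 0 = 0 → 0
  G: 128 − 76.8 = 51.2 → 51
  B: 128 + 0.6×(0−128) = 128 − 76.8 = 51.2 → 51
rgb(0, 51, 51) = #003333.

#003333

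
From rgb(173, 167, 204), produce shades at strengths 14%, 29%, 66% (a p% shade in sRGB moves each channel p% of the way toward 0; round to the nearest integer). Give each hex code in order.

#9590af, #7b7791, #3b3945

14%: (173 − 24.22 = 148.78→149, 167 − 23.38 = 143.62→144, 204 − 28.56 = 175.44→175) → #9590af
29%: (173 − 50.17 = 122.83→123, 167 − 48.43 = 118.57→119, 204 − 59.16 = 144.84→145) → #7b7791
66%: (173 − 114.18 = 58.82→59, 167 − 110.22 = 56.78→57, 204 − 134.64 = 69.36→69) → #3b3945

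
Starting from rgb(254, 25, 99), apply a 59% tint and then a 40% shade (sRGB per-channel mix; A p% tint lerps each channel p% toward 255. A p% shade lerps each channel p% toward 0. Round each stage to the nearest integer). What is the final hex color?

#996173

Lerp each channel 59% toward 255:
  R: 254 + 0.59 = 254.59 → 255
  G: 25 + 0.59×(255−25) = 25 + 135.7 = 160.7 → 161
  B: 99 + 0.59×(255−99) = 99 + 92.04 = 191.04 → 191
After the tint: rgb(255, 161, 191) = #FFA1BF.
A 40% shade moves each channel 40% toward 0:
  R: 255 − 102 = 153 → 153
  G: 161 − 64.4 = 96.6 → 97
  B: 191 + 0.4×(0−191) = 191 − 76.4 = 114.6 → 115
rgb(153, 97, 115) = #996173.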